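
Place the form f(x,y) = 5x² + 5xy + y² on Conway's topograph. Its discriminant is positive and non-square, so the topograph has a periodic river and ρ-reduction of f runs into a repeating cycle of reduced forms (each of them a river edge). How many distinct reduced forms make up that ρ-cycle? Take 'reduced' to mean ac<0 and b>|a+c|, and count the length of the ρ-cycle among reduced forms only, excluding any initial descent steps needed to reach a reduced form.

D = 5, ⌊√D⌋ = 2
descent: ρ → (1,1,-1)  [lands on river]
river: ρ → (-1,1,1)
ρ-cycle length = 2 (tail of 1 descent step not counted)

2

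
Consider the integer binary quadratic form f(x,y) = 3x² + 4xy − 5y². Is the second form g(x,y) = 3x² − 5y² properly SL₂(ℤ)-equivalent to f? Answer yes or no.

D₁ = 76, D₂ = 60
discriminants differ ⇒ not SL₂(ℤ)-equivalent

no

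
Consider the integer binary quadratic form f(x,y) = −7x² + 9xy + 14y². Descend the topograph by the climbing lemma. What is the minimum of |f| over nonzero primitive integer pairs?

river: ρ → (14,19,-2)
river: ρ → (-2,21,4)
river: ρ → (4,19,-7)
river: ρ → (-7,9,14)
closes: descent 0, river 4
min |a| on river = 2

2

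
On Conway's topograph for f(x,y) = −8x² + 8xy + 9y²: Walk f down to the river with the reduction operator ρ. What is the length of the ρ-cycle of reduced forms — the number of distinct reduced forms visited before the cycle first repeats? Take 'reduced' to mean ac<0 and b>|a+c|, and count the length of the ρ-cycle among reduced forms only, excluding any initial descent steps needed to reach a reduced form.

D = 352, ⌊√D⌋ = 18
river: ρ → (9,10,-7)
river: ρ → (-7,18,1)
river: ρ → (1,18,-7)
river: ρ → (-7,10,9)
river: ρ → (9,8,-8)
river: ρ → (-8,8,9)
ρ-cycle length = 6 (tail of 0 descent steps not counted)

6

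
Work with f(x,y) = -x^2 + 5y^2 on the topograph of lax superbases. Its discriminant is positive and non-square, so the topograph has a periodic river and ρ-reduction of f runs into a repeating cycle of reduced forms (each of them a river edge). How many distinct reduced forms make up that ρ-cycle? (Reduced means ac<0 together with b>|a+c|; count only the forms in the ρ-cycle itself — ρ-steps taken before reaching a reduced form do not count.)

D = 20, ⌊√D⌋ = 4
descent: ρ → (5,0,-1)
descent: ρ → (-1,4,1)  [lands on river]
river: ρ → (1,4,-1)
ρ-cycle length = 2 (tail of 2 descent steps not counted)

2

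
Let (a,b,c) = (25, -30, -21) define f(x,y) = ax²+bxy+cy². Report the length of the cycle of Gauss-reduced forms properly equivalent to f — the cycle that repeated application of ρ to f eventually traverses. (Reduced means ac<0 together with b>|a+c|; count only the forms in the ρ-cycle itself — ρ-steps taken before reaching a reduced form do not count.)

D = 3000, ⌊√D⌋ = 54
descent: ρ → (-21,30,25)  [lands on river]
river: ρ → (25,20,-26)
river: ρ → (-26,32,19)
river: ρ → (19,44,-14)
river: ρ → (-14,40,25)
river: ρ → (25,10,-29)
river: ρ → (-29,48,6)
river: ρ → (6,48,-29)
river: ρ → (-29,10,25)
river: ρ → (25,40,-14)
river: ρ → (-14,44,19)
river: ρ → (19,32,-26)
river: ρ → (-26,20,25)
river: ρ → (25,30,-21)
river: ρ → (-21,54,1)
river: ρ → (1,54,-21)
ρ-cycle length = 16 (tail of 1 descent step not counted)

16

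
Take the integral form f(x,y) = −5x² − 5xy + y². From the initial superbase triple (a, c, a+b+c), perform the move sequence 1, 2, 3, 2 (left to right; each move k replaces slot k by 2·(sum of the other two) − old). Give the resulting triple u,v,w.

start (-5,1,-9) = (f(1,0),f(0,1),f(1,1))
replace slot 1: 2·(1+(-9)) − (-5) = -11 → (-11,1,-9)
replace slot 2: 2·((-11)+(-9)) − 1 = -41 → (-11,-41,-9)
replace slot 3: 2·((-11)+(-41)) − (-9) = -95 → (-11,-41,-95)
replace slot 2: 2·((-11)+(-95)) − (-41) = -171 → (-11,-171,-95)

-11,-171,-95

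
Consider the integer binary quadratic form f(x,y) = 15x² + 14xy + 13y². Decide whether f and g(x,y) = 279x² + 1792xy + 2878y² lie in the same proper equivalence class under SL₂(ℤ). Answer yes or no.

D₁ = -584, D₂ = -584
f: flip: (15,14,13)→(13,-14,15)
f: translate: b→12 (≡-14 mod 26), so (13,-14,15)→(13,12,14)
f: reduced (well bottom): (13,12,14) with a≤c, −a<b≤a
g: translate: b→118 (≡1792 mod 558), so (279,1792,2878)→(279,118,13)
g: flip: (279,118,13)→(13,-118,279)
g: translate: b→12 (≡-118 mod 26), so (13,-118,279)→(13,12,14)
g: reduced (well bottom): (13,12,14) with a≤c, −a<b≤a
reduced forms (13, 12, 14) vs (13, 12, 14) ⇒ equivalent

yes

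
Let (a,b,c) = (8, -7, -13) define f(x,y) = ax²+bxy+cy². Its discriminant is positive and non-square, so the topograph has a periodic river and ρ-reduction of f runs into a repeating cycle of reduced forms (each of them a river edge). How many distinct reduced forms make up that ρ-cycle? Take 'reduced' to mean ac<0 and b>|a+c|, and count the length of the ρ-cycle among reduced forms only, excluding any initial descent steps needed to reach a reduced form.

D = 465, ⌊√D⌋ = 21
descent: ρ → (-13,7,8)  [lands on river]
river: ρ → (8,9,-12)
river: ρ → (-12,15,5)
river: ρ → (5,15,-12)
river: ρ → (-12,9,8)
river: ρ → (8,7,-13)
river: ρ → (-13,19,2)
river: ρ → (2,21,-3)
river: ρ → (-3,21,2)
river: ρ → (2,19,-13)
ρ-cycle length = 10 (tail of 1 descent step not counted)

10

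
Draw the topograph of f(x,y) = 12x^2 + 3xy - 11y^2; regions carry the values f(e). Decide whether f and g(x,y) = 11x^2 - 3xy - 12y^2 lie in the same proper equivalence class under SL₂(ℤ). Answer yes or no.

D₁ = 537, D₂ = 537
river cycle of f (length 16): (-11, 19, 4), (4, 21, -6), (-6, 15, 13), (13, 11, -8), (-8, 21, 3), (3, 21, -8), (-8, 11, 13), (13, 15, -6), (-6, 21, 4), (4, 19, -11), … (6 more)
river cycle of g (length 16): (-12, 3, 11), (11, 19, -4), (-4, 21, 6), (6, 15, -13), (-13, 11, 8), (8, 21, -3), (-3, 21, 8), (8, 11, -13), (-13, 15, 6), (6, 21, -4), … (6 more)
cycles differ ⇒ inequivalent

no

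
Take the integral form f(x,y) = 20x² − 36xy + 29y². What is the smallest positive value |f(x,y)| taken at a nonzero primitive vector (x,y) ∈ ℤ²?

translate: b→4 (≡-36 mod 40), so (20,-36,29)→(20,4,13)
flip: (20,4,13)→(13,-4,20)
reduced (well bottom): (13,-4,20) with a≤c, −a<b≤a
well minimum = a = 13

13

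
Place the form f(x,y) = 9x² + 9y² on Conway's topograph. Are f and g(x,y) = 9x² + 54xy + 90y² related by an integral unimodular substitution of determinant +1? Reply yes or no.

D₁ = -324, D₂ = -324
f: reduced (well bottom): (9,0,9) with a≤c, −a<b≤a
g: translate: b→0 (≡54 mod 18), so (9,54,90)→(9,0,9)
g: reduced (well bottom): (9,0,9) with a≤c, −a<b≤a
reduced forms (9, 0, 9) vs (9, 0, 9) ⇒ equivalent

yes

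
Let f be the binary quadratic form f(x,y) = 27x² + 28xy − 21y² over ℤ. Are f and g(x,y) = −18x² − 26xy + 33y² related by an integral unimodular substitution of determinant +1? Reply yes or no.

D₁ = 3052, D₂ = 3052
river cycle of f (length 22): (-21, 14, 34), (34, 54, -1), (-1, 54, 34), (34, 14, -21), (-21, 28, 27), (27, 26, -22), (-22, 18, 31), (31, 44, -9), (-9, 46, 26), (26, 6, -29), … (12 more)
river cycle of g (length 18): (33, 26, -18), (-18, 46, 13), (13, 32, -39), (-39, 46, 6), (6, 50, -23), (-23, 42, 14), (14, 42, -23), (-23, 50, 6), (6, 46, -39), (-39, 32, 13), … (8 more)
cycles differ ⇒ inequivalent

no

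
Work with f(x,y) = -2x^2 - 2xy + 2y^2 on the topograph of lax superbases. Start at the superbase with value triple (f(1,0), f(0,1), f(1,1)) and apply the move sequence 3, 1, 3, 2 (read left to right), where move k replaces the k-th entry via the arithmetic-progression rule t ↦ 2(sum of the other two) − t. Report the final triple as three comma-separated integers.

start (-2,2,-2) = (f(1,0),f(0,1),f(1,1))
replace slot 3: 2·((-2)+2) − (-2) = 2 → (-2,2,2)
replace slot 1: 2·(2+2) − (-2) = 10 → (10,2,2)
replace slot 3: 2·(10+2) − 2 = 22 → (10,2,22)
replace slot 2: 2·(10+22) − 2 = 62 → (10,62,22)

10,62,22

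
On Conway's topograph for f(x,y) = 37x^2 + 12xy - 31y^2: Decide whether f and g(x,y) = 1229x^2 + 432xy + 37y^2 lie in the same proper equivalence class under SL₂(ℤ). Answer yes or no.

D₁ = 4732, D₂ = 4732
river cycle of f (length 18): (-31, 50, 18), (18, 58, -19), (-19, 56, 21), (21, 28, -47), (-47, 66, 2), (2, 66, -47), (-47, 28, 21), (21, 56, -19), (-19, 58, 18), (18, 50, -31), … (8 more)
river cycle of g (length 18): (37, 12, -31), (-31, 50, 18), (18, 58, -19), (-19, 56, 21), (21, 28, -47), (-47, 66, 2), (2, 66, -47), (-47, 28, 21), (21, 56, -19), (-19, 58, 18), … (8 more)
cycles coincide ⇒ equivalent

yes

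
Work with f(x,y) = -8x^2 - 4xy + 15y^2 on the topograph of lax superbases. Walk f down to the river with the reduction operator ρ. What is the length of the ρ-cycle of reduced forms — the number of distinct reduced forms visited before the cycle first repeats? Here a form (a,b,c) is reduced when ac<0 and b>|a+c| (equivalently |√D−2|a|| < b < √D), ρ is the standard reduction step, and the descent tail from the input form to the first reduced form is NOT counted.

D = 496, ⌊√D⌋ = 22
descent: ρ → (15,4,-8)
descent: ρ → (-8,12,11)  [lands on river]
river: ρ → (11,10,-9)
river: ρ → (-9,8,12)
river: ρ → (12,16,-5)
river: ρ → (-5,14,15)
river: ρ → (15,16,-4)
river: ρ → (-4,16,15)
river: ρ → (15,14,-5)
river: ρ → (-5,16,12)
river: ρ → (12,8,-9)
river: ρ → (-9,10,11)
river: ρ → (11,12,-8)
river: ρ → (-8,20,3)
river: ρ → (3,22,-1)
river: ρ → (-1,22,3)
river: ρ → (3,20,-8)
ρ-cycle length = 16 (tail of 2 descent steps not counted)

16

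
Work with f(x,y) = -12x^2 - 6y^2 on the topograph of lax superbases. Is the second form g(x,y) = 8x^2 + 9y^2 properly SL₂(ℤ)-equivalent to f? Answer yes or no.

D₁ = -288, D₂ = -288
f is negative-definite; reduce −f:
−f: flip: (12,0,6)→(6,0,12)
−f: reduced (well bottom): (6,0,12) with a≤c, −a<b≤a
flip sign back: reduced form of f is (-6,0,-12)
g: reduced (well bottom): (8,0,9) with a≤c, −a<b≤a
reduced forms (-6, 0, -12) vs (8, 0, 9) ⇒ inequivalent

no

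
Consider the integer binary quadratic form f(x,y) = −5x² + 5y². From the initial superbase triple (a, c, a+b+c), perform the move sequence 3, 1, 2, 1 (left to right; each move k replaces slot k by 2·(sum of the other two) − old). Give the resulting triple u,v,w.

start (-5,5,0) = (f(1,0),f(0,1),f(1,1))
replace slot 3: 2·((-5)+5) − 0 = 0 → (-5,5,0)
replace slot 1: 2·(5+0) − (-5) = 15 → (15,5,0)
replace slot 2: 2·(15+0) − 5 = 25 → (15,25,0)
replace slot 1: 2·(25+0) − 15 = 35 → (35,25,0)

35,25,0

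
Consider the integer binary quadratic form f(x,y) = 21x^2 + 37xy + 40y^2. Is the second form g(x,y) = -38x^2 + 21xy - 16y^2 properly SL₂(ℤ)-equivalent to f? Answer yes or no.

D₁ = -1991, D₂ = -1991
f: translate: b→-5 (≡37 mod 42), so (21,37,40)→(21,-5,24)
f: reduced (well bottom): (21,-5,24) with a≤c, −a<b≤a
g is negative-definite; reduce −g:
−g: flip: (38,-21,16)→(16,21,38)
−g: translate: b→-11 (≡21 mod 32), so (16,21,38)→(16,-11,33)
−g: reduced (well bottom): (16,-11,33) with a≤c, −a<b≤a
flip sign back: reduced form of g is (-16,11,-33)
reduced forms (21, -5, 24) vs (-16, 11, -33) ⇒ inequivalent

no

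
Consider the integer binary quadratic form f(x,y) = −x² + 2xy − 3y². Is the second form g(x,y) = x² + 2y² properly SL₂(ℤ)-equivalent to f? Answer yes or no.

D₁ = -8, D₂ = -8
f is negative-definite; reduce −f:
−f: translate: b→0 (≡-2 mod 2), so (1,-2,3)→(1,0,2)
−f: reduced (well bottom): (1,0,2) with a≤c, −a<b≤a
flip sign back: reduced form of f is (-1,0,-2)
g: reduced (well bottom): (1,0,2) with a≤c, −a<b≤a
reduced forms (-1, 0, -2) vs (1, 0, 2) ⇒ inequivalent

no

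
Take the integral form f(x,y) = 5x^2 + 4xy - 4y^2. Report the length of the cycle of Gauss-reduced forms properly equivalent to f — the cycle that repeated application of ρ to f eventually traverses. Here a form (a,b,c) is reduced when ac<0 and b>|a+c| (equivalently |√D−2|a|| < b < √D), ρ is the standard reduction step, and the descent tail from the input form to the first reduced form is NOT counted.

D = 96, ⌊√D⌋ = 9
river: ρ → (-4,4,5)
river: ρ → (5,6,-3)
river: ρ → (-3,6,5)
river: ρ → (5,4,-4)
ρ-cycle length = 4 (tail of 0 descent steps not counted)

4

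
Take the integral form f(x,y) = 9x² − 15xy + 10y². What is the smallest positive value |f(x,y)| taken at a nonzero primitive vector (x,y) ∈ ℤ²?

translate: b→3 (≡-15 mod 18), so (9,-15,10)→(9,3,4)
flip: (9,3,4)→(4,-3,9)
reduced (well bottom): (4,-3,9) with a≤c, −a<b≤a
well minimum = a = 4

4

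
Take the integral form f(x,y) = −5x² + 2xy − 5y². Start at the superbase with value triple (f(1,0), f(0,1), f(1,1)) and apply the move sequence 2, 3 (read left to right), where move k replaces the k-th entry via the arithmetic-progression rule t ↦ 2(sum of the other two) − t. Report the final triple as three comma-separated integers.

start (-5,-5,-8) = (f(1,0),f(0,1),f(1,1))
replace slot 2: 2·((-5)+(-8)) − (-5) = -21 → (-5,-21,-8)
replace slot 3: 2·((-5)+(-21)) − (-8) = -44 → (-5,-21,-44)

-5,-21,-44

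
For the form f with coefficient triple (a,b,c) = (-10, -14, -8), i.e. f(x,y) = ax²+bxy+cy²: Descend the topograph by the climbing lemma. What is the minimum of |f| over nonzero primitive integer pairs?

translate: b→-6 (≡14 mod 20), so (10,14,8)→(10,-6,4)
flip: (10,-6,4)→(4,6,10)
translate: b→-2 (≡6 mod 8), so (4,6,10)→(4,-2,8)
reduced (well bottom): (4,-2,8) with a≤c, −a<b≤a
well minimum |f| = |-4| = 4 (negative-definite)

4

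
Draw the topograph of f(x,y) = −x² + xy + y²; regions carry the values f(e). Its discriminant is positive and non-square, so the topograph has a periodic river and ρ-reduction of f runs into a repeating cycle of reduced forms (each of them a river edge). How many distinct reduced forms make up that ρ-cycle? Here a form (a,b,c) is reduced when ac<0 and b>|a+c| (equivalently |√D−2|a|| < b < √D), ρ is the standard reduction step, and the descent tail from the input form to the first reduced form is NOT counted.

D = 5, ⌊√D⌋ = 2
river: ρ → (1,1,-1)
river: ρ → (-1,1,1)
ρ-cycle length = 2 (tail of 0 descent steps not counted)

2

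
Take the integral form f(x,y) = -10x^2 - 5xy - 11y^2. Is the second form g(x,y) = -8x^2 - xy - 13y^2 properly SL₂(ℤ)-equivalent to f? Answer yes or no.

D₁ = -415, D₂ = -415
f is negative-definite; reduce −f:
−f: reduced (well bottom): (10,5,11) with a≤c, −a<b≤a
flip sign back: reduced form of f is (-10,-5,-11)
g is negative-definite; reduce −g:
−g: reduced (well bottom): (8,1,13) with a≤c, −a<b≤a
flip sign back: reduced form of g is (-8,-1,-13)
reduced forms (-10, -5, -11) vs (-8, -1, -13) ⇒ inequivalent

no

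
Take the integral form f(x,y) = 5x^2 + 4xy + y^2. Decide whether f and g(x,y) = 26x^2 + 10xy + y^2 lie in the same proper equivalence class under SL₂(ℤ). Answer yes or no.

D₁ = -4, D₂ = -4
f: flip: (5,4,1)→(1,-4,5)
f: translate: b→0 (≡-4 mod 2), so (1,-4,5)→(1,0,1)
f: reduced (well bottom): (1,0,1) with a≤c, −a<b≤a
g: flip: (26,10,1)→(1,-10,26)
g: translate: b→0 (≡-10 mod 2), so (1,-10,26)→(1,0,1)
g: reduced (well bottom): (1,0,1) with a≤c, −a<b≤a
reduced forms (1, 0, 1) vs (1, 0, 1) ⇒ equivalent

yes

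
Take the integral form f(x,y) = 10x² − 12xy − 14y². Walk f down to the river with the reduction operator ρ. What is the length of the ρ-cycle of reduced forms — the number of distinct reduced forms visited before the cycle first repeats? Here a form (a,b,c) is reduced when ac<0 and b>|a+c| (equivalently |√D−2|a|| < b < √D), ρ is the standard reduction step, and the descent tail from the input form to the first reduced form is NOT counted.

D = 704, ⌊√D⌋ = 26
descent: ρ → (-14,12,10)  [lands on river]
river: ρ → (10,8,-16)
river: ρ → (-16,24,2)
river: ρ → (2,24,-16)
river: ρ → (-16,8,10)
river: ρ → (10,12,-14)
river: ρ → (-14,16,8)
river: ρ → (8,16,-14)
ρ-cycle length = 8 (tail of 1 descent step not counted)

8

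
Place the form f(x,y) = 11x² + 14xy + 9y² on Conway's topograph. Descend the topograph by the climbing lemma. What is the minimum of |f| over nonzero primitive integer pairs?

translate: b→-8 (≡14 mod 22), so (11,14,9)→(11,-8,6)
flip: (11,-8,6)→(6,8,11)
translate: b→-4 (≡8 mod 12), so (6,8,11)→(6,-4,9)
reduced (well bottom): (6,-4,9) with a≤c, −a<b≤a
well minimum = a = 6

6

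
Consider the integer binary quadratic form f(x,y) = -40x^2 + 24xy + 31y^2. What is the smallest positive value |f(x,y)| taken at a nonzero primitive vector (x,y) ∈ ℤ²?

river: ρ → (31,38,-33)
river: ρ → (-33,28,36)
river: ρ → (36,44,-25)
river: ρ → (-25,56,24)
river: ρ → (24,40,-41)
river: ρ → (-41,42,23)
river: ρ → (23,50,-33)
river: ρ → (-33,16,40)
river: ρ → (40,64,-9)
river: ρ → (-9,62,47)
river: ρ → (47,32,-24)
river: ρ → (-24,64,15)
river: ρ → (15,56,-40)
river: ρ → (-40,24,31)
closes: descent 0, river 14
min |a| on river = 9

9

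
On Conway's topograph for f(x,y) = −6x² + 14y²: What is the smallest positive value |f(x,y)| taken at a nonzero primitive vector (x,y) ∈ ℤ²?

descent: ρ → (14,0,-6)
descent: ρ → (-6,12,8)  [lands on river]
river: ρ → (8,4,-10)
river: ρ → (-10,16,2)
river: ρ → (2,16,-10)
river: ρ → (-10,4,8)
river: ρ → (8,12,-6)
closes: descent 2, river 6
min |a| on river = 2

2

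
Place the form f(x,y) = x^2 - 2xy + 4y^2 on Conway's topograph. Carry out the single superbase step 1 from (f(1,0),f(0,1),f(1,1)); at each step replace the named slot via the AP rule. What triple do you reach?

start (1,4,3) = (f(1,0),f(0,1),f(1,1))
replace slot 1: 2·(4+3) − 1 = 13 → (13,4,3)

13,4,3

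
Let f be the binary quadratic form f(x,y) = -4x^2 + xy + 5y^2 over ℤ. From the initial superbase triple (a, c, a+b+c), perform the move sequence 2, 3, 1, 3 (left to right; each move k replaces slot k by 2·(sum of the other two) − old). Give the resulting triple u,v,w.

start (-4,5,2) = (f(1,0),f(0,1),f(1,1))
replace slot 2: 2·((-4)+2) − 5 = -9 → (-4,-9,2)
replace slot 3: 2·((-4)+(-9)) − 2 = -28 → (-4,-9,-28)
replace slot 1: 2·((-9)+(-28)) − (-4) = -70 → (-70,-9,-28)
replace slot 3: 2·((-70)+(-9)) − (-28) = -130 → (-70,-9,-130)

-70,-9,-130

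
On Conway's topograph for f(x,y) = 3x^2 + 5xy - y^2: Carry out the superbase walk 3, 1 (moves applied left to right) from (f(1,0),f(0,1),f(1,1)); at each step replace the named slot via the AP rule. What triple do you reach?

start (3,-1,7) = (f(1,0),f(0,1),f(1,1))
replace slot 3: 2·(3+(-1)) − 7 = -3 → (3,-1,-3)
replace slot 1: 2·((-1)+(-3)) − 3 = -11 → (-11,-1,-3)

-11,-1,-3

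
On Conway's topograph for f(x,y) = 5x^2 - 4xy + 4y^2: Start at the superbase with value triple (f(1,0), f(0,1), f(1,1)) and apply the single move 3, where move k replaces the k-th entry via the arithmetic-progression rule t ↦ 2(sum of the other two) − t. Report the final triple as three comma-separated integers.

start (5,4,5) = (f(1,0),f(0,1),f(1,1))
replace slot 3: 2·(5+4) − 5 = 13 → (5,4,13)

5,4,13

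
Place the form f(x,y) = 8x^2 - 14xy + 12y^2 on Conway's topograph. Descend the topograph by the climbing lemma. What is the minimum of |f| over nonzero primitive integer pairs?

translate: b→2 (≡-14 mod 16), so (8,-14,12)→(8,2,6)
flip: (8,2,6)→(6,-2,8)
reduced (well bottom): (6,-2,8) with a≤c, −a<b≤a
well minimum = a = 6

6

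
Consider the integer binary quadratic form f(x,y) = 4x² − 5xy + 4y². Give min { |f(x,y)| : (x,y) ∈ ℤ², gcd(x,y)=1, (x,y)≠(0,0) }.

translate: b→3 (≡-5 mod 8), so (4,-5,4)→(4,3,3)
flip: (4,3,3)→(3,-3,4)
translate: b→3 (≡-3 mod 6), so (3,-3,4)→(3,3,4)
reduced (well bottom): (3,3,4) with a≤c, −a<b≤a
well minimum = a = 3

3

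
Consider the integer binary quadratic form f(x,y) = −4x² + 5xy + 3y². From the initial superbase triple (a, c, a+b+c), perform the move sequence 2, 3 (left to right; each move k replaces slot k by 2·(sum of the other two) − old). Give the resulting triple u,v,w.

start (-4,3,4) = (f(1,0),f(0,1),f(1,1))
replace slot 2: 2·((-4)+4) − 3 = -3 → (-4,-3,4)
replace slot 3: 2·((-4)+(-3)) − 4 = -18 → (-4,-3,-18)

-4,-3,-18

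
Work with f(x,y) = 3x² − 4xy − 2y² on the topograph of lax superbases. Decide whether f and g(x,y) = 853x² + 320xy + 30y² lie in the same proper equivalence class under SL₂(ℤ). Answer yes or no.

D₁ = 40, D₂ = 40
river cycle of f (length 6): (-2, 4, 3), (3, 2, -3), (-3, 4, 2), (2, 4, -3), (-3, 2, 3), (3, 4, -2)
river cycle of g (length 6): (3, 2, -3), (-3, 4, 2), (2, 4, -3), (-3, 2, 3), (3, 4, -2), (-2, 4, 3)
cycles coincide ⇒ equivalent

yes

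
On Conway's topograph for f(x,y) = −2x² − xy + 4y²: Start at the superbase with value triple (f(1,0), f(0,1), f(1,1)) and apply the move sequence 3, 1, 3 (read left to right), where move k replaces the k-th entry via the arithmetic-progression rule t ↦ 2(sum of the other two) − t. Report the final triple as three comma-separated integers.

start (-2,4,1) = (f(1,0),f(0,1),f(1,1))
replace slot 3: 2·((-2)+4) − 1 = 3 → (-2,4,3)
replace slot 1: 2·(4+3) − (-2) = 16 → (16,4,3)
replace slot 3: 2·(16+4) − 3 = 37 → (16,4,37)

16,4,37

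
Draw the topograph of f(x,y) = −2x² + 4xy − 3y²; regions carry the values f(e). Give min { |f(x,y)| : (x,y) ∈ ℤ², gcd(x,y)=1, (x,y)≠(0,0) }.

translate: b→0 (≡-4 mod 4), so (2,-4,3)→(2,0,1)
flip: (2,0,1)→(1,0,2)
reduced (well bottom): (1,0,2) with a≤c, −a<b≤a
well minimum |f| = |-1| = 1 (negative-definite)

1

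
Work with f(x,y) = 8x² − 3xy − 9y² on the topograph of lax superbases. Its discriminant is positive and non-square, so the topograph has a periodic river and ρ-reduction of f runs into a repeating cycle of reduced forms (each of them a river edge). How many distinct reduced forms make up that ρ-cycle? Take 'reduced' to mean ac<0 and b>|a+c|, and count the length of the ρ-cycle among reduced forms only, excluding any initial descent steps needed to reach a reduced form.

D = 297, ⌊√D⌋ = 17
descent: ρ → (-9,3,8)  [lands on river]
river: ρ → (8,13,-4)
river: ρ → (-4,11,11)
river: ρ → (11,11,-4)
river: ρ → (-4,13,8)
river: ρ → (8,3,-9)
river: ρ → (-9,15,2)
river: ρ → (2,17,-1)
river: ρ → (-1,17,2)
river: ρ → (2,15,-9)
ρ-cycle length = 10 (tail of 1 descent step not counted)

10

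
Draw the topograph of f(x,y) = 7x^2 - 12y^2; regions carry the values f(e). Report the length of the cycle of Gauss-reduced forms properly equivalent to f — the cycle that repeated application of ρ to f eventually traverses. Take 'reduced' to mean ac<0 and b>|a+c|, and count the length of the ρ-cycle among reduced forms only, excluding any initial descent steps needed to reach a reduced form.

D = 336, ⌊√D⌋ = 18
descent: ρ → (-12,0,7)
descent: ρ → (7,14,-5)  [lands on river]
river: ρ → (-5,16,4)
river: ρ → (4,16,-5)
river: ρ → (-5,14,7)
ρ-cycle length = 4 (tail of 2 descent steps not counted)

4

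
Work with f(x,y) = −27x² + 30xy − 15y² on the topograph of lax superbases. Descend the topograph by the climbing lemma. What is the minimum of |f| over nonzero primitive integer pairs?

translate: b→24 (≡-30 mod 54), so (27,-30,15)→(27,24,12)
flip: (27,24,12)→(12,-24,27)
translate: b→0 (≡-24 mod 24), so (12,-24,27)→(12,0,15)
reduced (well bottom): (12,0,15) with a≤c, −a<b≤a
well minimum |f| = |-12| = 12 (negative-definite)

12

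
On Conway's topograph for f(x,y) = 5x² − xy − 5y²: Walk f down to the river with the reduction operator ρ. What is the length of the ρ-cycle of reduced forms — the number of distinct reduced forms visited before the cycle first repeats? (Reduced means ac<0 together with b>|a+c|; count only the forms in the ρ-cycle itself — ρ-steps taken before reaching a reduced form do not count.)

D = 101, ⌊√D⌋ = 10
descent: ρ → (-5,1,5)  [lands on river]
river: ρ → (5,9,-1)
river: ρ → (-1,9,5)
river: ρ → (5,1,-5)
river: ρ → (-5,9,1)
river: ρ → (1,9,-5)
ρ-cycle length = 6 (tail of 1 descent step not counted)

6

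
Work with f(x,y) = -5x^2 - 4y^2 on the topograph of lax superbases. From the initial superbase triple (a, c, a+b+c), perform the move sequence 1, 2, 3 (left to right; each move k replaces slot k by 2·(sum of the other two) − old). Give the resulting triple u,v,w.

start (-5,-4,-9) = (f(1,0),f(0,1),f(1,1))
replace slot 1: 2·((-4)+(-9)) − (-5) = -21 → (-21,-4,-9)
replace slot 2: 2·((-21)+(-9)) − (-4) = -56 → (-21,-56,-9)
replace slot 3: 2·((-21)+(-56)) − (-9) = -145 → (-21,-56,-145)

-21,-56,-145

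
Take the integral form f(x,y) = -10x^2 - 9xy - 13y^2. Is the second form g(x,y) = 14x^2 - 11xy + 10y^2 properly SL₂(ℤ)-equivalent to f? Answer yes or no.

D₁ = -439, D₂ = -439
f is negative-definite; reduce −f:
−f: reduced (well bottom): (10,9,13) with a≤c, −a<b≤a
flip sign back: reduced form of f is (-10,-9,-13)
g: flip: (14,-11,10)→(10,11,14)
g: translate: b→-9 (≡11 mod 20), so (10,11,14)→(10,-9,13)
g: reduced (well bottom): (10,-9,13) with a≤c, −a<b≤a
reduced forms (-10, -9, -13) vs (10, -9, 13) ⇒ inequivalent

no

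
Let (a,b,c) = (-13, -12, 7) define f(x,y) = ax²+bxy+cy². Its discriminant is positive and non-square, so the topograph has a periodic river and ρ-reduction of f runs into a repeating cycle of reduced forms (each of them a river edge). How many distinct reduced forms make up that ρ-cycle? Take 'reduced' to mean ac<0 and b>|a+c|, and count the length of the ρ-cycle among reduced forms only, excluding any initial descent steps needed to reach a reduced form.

D = 508, ⌊√D⌋ = 22
descent: ρ → (7,12,-13)  [lands on river]
river: ρ → (-13,14,6)
river: ρ → (6,22,-1)
river: ρ → (-1,22,6)
river: ρ → (6,14,-13)
river: ρ → (-13,12,7)
river: ρ → (7,16,-9)
river: ρ → (-9,20,3)
river: ρ → (3,22,-2)
river: ρ → (-2,22,3)
river: ρ → (3,20,-9)
river: ρ → (-9,16,7)
ρ-cycle length = 12 (tail of 1 descent step not counted)

12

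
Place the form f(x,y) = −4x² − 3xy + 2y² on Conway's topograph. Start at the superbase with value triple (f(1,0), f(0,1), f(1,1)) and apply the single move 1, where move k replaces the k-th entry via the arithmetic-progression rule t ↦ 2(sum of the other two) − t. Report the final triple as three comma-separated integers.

start (-4,2,-5) = (f(1,0),f(0,1),f(1,1))
replace slot 1: 2·(2+(-5)) − (-4) = -2 → (-2,2,-5)

-2,2,-5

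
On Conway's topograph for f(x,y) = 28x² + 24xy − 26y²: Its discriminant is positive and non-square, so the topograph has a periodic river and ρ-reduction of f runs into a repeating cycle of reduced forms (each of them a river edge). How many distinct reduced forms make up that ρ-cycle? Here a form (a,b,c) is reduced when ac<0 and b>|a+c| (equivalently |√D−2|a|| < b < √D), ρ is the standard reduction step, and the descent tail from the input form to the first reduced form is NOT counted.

D = 3488, ⌊√D⌋ = 59
river: ρ → (-26,28,26)
river: ρ → (26,24,-28)
river: ρ → (-28,32,22)
river: ρ → (22,56,-4)
river: ρ → (-4,56,22)
river: ρ → (22,32,-28)
river: ρ → (-28,24,26)
river: ρ → (26,28,-26)
river: ρ → (-26,24,28)
river: ρ → (28,32,-22)
river: ρ → (-22,56,4)
river: ρ → (4,56,-22)
river: ρ → (-22,32,28)
river: ρ → (28,24,-26)
ρ-cycle length = 14 (tail of 0 descent steps not counted)

14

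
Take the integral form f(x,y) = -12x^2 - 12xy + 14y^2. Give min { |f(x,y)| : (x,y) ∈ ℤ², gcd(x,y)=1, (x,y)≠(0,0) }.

descent: ρ → (14,12,-12)  [lands on river]
river: ρ → (-12,12,14)
river: ρ → (14,16,-10)
river: ρ → (-10,24,6)
river: ρ → (6,24,-10)
river: ρ → (-10,16,14)
closes: descent 1, river 6
min |a| on river = 6

6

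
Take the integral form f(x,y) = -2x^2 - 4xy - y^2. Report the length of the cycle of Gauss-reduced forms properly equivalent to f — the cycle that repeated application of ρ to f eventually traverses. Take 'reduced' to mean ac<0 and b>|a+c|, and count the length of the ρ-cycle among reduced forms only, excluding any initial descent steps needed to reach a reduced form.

D = 8, ⌊√D⌋ = 2
descent: ρ → (-1,2,1)  [lands on river]
river: ρ → (1,2,-1)
ρ-cycle length = 2 (tail of 1 descent step not counted)

2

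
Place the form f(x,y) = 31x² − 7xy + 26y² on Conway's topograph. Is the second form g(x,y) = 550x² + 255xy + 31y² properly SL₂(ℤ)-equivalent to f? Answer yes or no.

D₁ = -3175, D₂ = -3175
f: flip: (31,-7,26)→(26,7,31)
f: reduced (well bottom): (26,7,31) with a≤c, −a<b≤a
g: flip: (550,255,31)→(31,-255,550)
g: translate: b→-7 (≡-255 mod 62), so (31,-255,550)→(31,-7,26)
g: flip: (31,-7,26)→(26,7,31)
g: reduced (well bottom): (26,7,31) with a≤c, −a<b≤a
reduced forms (26, 7, 31) vs (26, 7, 31) ⇒ equivalent

yes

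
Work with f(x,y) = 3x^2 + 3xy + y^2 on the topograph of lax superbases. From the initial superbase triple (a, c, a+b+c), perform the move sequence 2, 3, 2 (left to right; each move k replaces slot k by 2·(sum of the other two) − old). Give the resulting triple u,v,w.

start (3,1,7) = (f(1,0),f(0,1),f(1,1))
replace slot 2: 2·(3+7) − 1 = 19 → (3,19,7)
replace slot 3: 2·(3+19) − 7 = 37 → (3,19,37)
replace slot 2: 2·(3+37) − 19 = 61 → (3,61,37)

3,61,37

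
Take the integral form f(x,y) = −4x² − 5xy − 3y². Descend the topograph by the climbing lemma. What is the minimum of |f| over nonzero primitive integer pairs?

translate: b→-3 (≡5 mod 8), so (4,5,3)→(4,-3,2)
flip: (4,-3,2)→(2,3,4)
translate: b→-1 (≡3 mod 4), so (2,3,4)→(2,-1,3)
reduced (well bottom): (2,-1,3) with a≤c, −a<b≤a
well minimum |f| = |-2| = 2 (negative-definite)

2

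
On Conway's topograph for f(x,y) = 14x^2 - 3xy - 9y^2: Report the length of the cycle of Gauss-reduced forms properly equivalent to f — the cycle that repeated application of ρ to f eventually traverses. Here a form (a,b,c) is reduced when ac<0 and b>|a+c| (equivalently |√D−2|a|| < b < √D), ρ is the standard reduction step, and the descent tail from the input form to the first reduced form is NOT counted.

D = 513, ⌊√D⌋ = 22
descent: ρ → (-9,21,2)  [lands on river]
river: ρ → (2,19,-19)
river: ρ → (-19,19,2)
river: ρ → (2,21,-9)
river: ρ → (-9,15,8)
river: ρ → (8,17,-7)
river: ρ → (-7,11,14)
river: ρ → (14,17,-4)
river: ρ → (-4,15,18)
river: ρ → (18,21,-1)
river: ρ → (-1,21,18)
river: ρ → (18,15,-4)
river: ρ → (-4,17,14)
river: ρ → (14,11,-7)
river: ρ → (-7,17,8)
river: ρ → (8,15,-9)
ρ-cycle length = 16 (tail of 1 descent step not counted)

16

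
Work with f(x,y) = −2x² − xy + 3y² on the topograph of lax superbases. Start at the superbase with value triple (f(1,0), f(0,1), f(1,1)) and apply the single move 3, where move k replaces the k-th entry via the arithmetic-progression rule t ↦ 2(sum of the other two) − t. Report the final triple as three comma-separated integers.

start (-2,3,0) = (f(1,0),f(0,1),f(1,1))
replace slot 3: 2·((-2)+3) − 0 = 2 → (-2,3,2)

-2,3,2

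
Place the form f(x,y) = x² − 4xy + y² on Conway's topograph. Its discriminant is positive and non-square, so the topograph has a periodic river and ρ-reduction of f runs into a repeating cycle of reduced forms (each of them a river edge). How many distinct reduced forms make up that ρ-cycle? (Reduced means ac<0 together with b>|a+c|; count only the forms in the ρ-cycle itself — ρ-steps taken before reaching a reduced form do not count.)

D = 12, ⌊√D⌋ = 3
descent: ρ → (1,2,-2)  [lands on river]
river: ρ → (-2,2,1)
ρ-cycle length = 2 (tail of 1 descent step not counted)

2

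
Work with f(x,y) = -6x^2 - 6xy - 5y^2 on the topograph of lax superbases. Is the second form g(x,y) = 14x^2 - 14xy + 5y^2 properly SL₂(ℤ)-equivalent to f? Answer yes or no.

D₁ = -84, D₂ = -84
f is negative-definite; reduce −f:
−f: flip: (6,6,5)→(5,-6,6)
−f: translate: b→4 (≡-6 mod 10), so (5,-6,6)→(5,4,5)
−f: reduced (well bottom): (5,4,5) with a≤c, −a<b≤a
flip sign back: reduced form of f is (-5,-4,-5)
g: translate: b→14 (≡-14 mod 28), so (14,-14,5)→(14,14,5)
g: flip: (14,14,5)→(5,-14,14)
g: translate: b→-4 (≡-14 mod 10), so (5,-14,14)→(5,-4,5)
g: flip: (5,-4,5)→(5,4,5)
g: reduced (well bottom): (5,4,5) with a≤c, −a<b≤a
reduced forms (-5, -4, -5) vs (5, 4, 5) ⇒ inequivalent

no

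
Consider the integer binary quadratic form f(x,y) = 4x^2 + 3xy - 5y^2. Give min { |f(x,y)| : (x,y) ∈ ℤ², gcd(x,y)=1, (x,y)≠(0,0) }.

river: ρ → (-5,7,2)
river: ρ → (2,9,-1)
river: ρ → (-1,9,2)
river: ρ → (2,7,-5)
river: ρ → (-5,3,4)
river: ρ → (4,5,-4)
river: ρ → (-4,3,5)
river: ρ → (5,7,-2)
river: ρ → (-2,9,1)
river: ρ → (1,9,-2)
river: ρ → (-2,7,5)
river: ρ → (5,3,-4)
river: ρ → (-4,5,4)
river: ρ → (4,3,-5)
closes: descent 0, river 14
min |a| on river = 1

1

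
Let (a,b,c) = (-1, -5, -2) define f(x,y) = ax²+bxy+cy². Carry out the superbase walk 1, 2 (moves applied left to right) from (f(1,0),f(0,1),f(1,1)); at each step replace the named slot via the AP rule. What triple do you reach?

start (-1,-2,-8) = (f(1,0),f(0,1),f(1,1))
replace slot 1: 2·((-2)+(-8)) − (-1) = -19 → (-19,-2,-8)
replace slot 2: 2·((-19)+(-8)) − (-2) = -52 → (-19,-52,-8)

-19,-52,-8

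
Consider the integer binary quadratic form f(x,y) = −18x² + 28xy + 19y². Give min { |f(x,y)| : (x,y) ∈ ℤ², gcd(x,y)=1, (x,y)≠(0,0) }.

river: ρ → (19,10,-27)
river: ρ → (-27,44,2)
river: ρ → (2,44,-27)
river: ρ → (-27,10,19)
river: ρ → (19,28,-18)
river: ρ → (-18,44,3)
river: ρ → (3,46,-3)
river: ρ → (-3,44,18)
river: ρ → (18,28,-19)
river: ρ → (-19,10,27)
river: ρ → (27,44,-2)
river: ρ → (-2,44,27)
river: ρ → (27,10,-19)
river: ρ → (-19,28,18)
river: ρ → (18,44,-3)
river: ρ → (-3,46,3)
river: ρ → (3,44,-18)
river: ρ → (-18,28,19)
closes: descent 0, river 18
min |a| on river = 2

2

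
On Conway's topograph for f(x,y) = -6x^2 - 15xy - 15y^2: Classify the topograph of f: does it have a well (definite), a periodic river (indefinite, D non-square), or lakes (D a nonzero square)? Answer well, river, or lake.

D = b²−4ac = (-15)² − 4·(-6)·(-15) = -135
D < 0 ⇒ definite ⇒ every region one sign ⇒ single well

well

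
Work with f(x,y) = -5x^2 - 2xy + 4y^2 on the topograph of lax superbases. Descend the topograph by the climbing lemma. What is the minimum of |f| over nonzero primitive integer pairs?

descent: ρ → (4,2,-5)  [lands on river]
river: ρ → (-5,8,1)
river: ρ → (1,8,-5)
river: ρ → (-5,2,4)
river: ρ → (4,6,-3)
river: ρ → (-3,6,4)
closes: descent 1, river 6
min |a| on river = 1

1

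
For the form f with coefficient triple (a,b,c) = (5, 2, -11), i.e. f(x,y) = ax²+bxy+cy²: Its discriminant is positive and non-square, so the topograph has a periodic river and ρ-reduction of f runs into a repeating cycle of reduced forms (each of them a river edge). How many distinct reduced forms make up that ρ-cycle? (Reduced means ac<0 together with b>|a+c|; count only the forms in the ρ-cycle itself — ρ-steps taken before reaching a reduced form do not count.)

D = 224, ⌊√D⌋ = 14
descent: ρ → (-11,-2,5)
descent: ρ → (5,12,-4)  [lands on river]
river: ρ → (-4,12,5)
river: ρ → (5,8,-8)
river: ρ → (-8,8,5)
ρ-cycle length = 4 (tail of 2 descent steps not counted)

4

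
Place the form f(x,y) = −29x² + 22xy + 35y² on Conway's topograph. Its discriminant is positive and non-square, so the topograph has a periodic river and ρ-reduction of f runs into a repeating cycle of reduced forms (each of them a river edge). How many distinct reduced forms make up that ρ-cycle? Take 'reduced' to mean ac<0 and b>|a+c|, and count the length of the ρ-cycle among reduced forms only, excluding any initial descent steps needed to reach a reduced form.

D = 4544, ⌊√D⌋ = 67
river: ρ → (35,48,-16)
river: ρ → (-16,48,35)
river: ρ → (35,22,-29)
river: ρ → (-29,36,28)
river: ρ → (28,20,-37)
river: ρ → (-37,54,11)
river: ρ → (11,56,-32)
river: ρ → (-32,8,35)
river: ρ → (35,62,-5)
river: ρ → (-5,58,59)
river: ρ → (59,60,-4)
river: ρ → (-4,60,59)
river: ρ → (59,58,-5)
river: ρ → (-5,62,35)
river: ρ → (35,8,-32)
river: ρ → (-32,56,11)
river: ρ → (11,54,-37)
river: ρ → (-37,20,28)
river: ρ → (28,36,-29)
river: ρ → (-29,22,35)
ρ-cycle length = 20 (tail of 0 descent steps not counted)

20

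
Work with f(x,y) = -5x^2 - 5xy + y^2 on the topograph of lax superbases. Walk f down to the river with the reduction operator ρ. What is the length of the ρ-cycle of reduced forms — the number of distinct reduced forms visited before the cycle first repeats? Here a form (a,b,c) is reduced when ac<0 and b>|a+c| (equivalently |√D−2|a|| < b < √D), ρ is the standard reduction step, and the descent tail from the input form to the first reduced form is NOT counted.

D = 45, ⌊√D⌋ = 6
descent: ρ → (1,5,-5)  [lands on river]
river: ρ → (-5,5,1)
ρ-cycle length = 2 (tail of 1 descent step not counted)

2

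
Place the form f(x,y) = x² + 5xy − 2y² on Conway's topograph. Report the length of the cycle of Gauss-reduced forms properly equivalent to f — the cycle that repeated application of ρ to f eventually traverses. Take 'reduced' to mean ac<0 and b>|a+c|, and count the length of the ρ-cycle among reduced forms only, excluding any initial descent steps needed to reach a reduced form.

D = 33, ⌊√D⌋ = 5
river: ρ → (-2,3,3)
river: ρ → (3,3,-2)
river: ρ → (-2,5,1)
river: ρ → (1,5,-2)
ρ-cycle length = 4 (tail of 0 descent steps not counted)

4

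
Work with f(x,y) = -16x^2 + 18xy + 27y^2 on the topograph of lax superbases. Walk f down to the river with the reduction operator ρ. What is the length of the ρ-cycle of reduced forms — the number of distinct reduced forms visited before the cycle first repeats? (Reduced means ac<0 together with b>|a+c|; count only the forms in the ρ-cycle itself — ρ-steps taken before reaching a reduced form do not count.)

D = 2052, ⌊√D⌋ = 45
river: ρ → (27,36,-7)
river: ρ → (-7,34,32)
river: ρ → (32,30,-9)
river: ρ → (-9,42,8)
river: ρ → (8,38,-19)
river: ρ → (-19,38,8)
river: ρ → (8,42,-9)
river: ρ → (-9,30,32)
river: ρ → (32,34,-7)
river: ρ → (-7,36,27)
river: ρ → (27,18,-16)
river: ρ → (-16,14,29)
river: ρ → (29,44,-1)
river: ρ → (-1,44,29)
river: ρ → (29,14,-16)
river: ρ → (-16,18,27)
ρ-cycle length = 16 (tail of 0 descent steps not counted)

16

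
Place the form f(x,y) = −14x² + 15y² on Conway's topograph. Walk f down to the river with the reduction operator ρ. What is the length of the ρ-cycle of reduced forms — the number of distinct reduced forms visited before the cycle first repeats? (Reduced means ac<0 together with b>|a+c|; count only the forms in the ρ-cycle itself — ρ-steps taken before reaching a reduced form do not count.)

D = 840, ⌊√D⌋ = 28
descent: ρ → (15,0,-14)
descent: ρ → (-14,28,1)  [lands on river]
river: ρ → (1,28,-14)
ρ-cycle length = 2 (tail of 2 descent steps not counted)

2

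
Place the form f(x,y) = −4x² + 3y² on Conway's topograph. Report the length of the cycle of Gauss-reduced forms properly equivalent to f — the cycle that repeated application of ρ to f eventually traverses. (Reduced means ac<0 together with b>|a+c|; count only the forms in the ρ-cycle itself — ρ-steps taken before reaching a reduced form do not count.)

D = 48, ⌊√D⌋ = 6
descent: ρ → (3,6,-1)  [lands on river]
river: ρ → (-1,6,3)
ρ-cycle length = 2 (tail of 1 descent step not counted)

2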